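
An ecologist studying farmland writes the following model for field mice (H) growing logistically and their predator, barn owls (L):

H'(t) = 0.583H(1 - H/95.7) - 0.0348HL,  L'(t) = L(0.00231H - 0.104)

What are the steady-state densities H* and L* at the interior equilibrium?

From dL/dt = 0 with L > 0: 0.00231H* = 0.104, so H* = 45.
Substitute into dH/dt = 0: 0.583(1 - 45/95.7) = 0.0348L*.
The bracket is 0.53, giving L* = 0.309/0.0348 = 8.87.

H* ≈ 45, L* ≈ 8.87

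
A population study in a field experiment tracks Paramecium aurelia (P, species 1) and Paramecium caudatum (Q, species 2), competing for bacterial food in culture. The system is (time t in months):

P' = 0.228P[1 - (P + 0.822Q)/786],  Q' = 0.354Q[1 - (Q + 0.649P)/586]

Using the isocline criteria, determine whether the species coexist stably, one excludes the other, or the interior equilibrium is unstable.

Compare the nullcline intercepts: K1/α12 = 786/0.822 = 956 > K2 = 586; K2/α21 = 586/0.649 = 903 > K1 = 786.
Since both inequalities hold, each species can invade when rare, so the interior equilibrium is stable.

stable coexistence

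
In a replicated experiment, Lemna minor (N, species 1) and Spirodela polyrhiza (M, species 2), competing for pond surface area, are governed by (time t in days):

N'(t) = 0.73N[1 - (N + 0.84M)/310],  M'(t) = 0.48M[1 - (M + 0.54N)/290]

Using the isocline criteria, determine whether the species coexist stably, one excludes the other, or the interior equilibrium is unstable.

stable coexistence

Compare the nullcline intercepts: K1/α12 = 310/0.84 = 369 > K2 = 290; K2/α21 = 290/0.54 = 537 > K1 = 310.
Since both inequalities hold, each species can invade when rare, so the interior equilibrium is stable.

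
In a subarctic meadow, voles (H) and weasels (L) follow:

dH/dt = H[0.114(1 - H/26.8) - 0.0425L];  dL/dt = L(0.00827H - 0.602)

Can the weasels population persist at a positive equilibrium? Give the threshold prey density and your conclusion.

The predator equation gives dL/dt > 0 only when H > 0.602/0.00827 = 72.8.
Without the predator, H → K = 26.8. Since 26.8 < 72.8, the predator cannot invade.

Threshold H = 72.8; K < 72.8, so no, the predator goes extinct.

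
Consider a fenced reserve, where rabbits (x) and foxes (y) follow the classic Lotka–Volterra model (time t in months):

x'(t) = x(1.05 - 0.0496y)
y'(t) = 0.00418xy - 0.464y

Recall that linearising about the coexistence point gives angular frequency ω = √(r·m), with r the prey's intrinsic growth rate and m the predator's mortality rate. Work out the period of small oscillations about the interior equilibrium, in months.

Here r = 1.05 and m = 0.464, so r·m = 0.487.
ω = √0.487 = 0.698 per month, hence T = 2π/ω ≈ 9 months.

T ≈ 9 months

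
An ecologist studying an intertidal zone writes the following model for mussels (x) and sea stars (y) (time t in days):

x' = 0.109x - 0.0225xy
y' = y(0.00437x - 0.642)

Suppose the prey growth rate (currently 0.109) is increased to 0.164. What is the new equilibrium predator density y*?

y* ≈ 7.29

At the interior fixed point, setting dx/dt = 0 with x > 0 fixes y* = (prey growth rate)/(xy coefficient) — independent of the other coefficients.
With the change, y* = 0.164/0.0225 = 7.29; it rises from 4.84.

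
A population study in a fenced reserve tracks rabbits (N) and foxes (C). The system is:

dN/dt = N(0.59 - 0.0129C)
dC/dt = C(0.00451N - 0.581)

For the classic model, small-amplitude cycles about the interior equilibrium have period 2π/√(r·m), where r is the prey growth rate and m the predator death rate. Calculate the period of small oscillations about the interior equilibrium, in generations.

Here r = 0.59 and m = 0.581, so r·m = 0.343.
ω = √0.343 = 0.585 per generation, hence T = 2π/ω ≈ 10.7 generations.

T ≈ 10.7 generations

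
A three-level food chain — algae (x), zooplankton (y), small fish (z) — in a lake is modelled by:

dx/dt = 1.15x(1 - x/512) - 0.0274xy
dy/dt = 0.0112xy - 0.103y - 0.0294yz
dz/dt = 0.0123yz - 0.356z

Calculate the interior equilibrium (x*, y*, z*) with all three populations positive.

x* ≈ 159, y* ≈ 28.9, z* ≈ 57

From dz/dt = 0: 0.0123y* = 0.356, so y* = 28.9.
From dx/dt = 0: 1.15(1 - x*/512) = 0.0274·28.9, giving x* = 512·(1 - 0.69) = 159.
From dy/dt = 0: 0.0112·159 - 0.103 = 0.0294z*, so z* = 1.68/0.0294 = 57.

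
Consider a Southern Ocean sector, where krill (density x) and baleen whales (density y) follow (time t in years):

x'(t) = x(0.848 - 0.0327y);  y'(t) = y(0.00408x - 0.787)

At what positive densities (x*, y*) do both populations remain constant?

Set dy/dt = 0 with y > 0: 0.00408x - 0.787 = 0, so x* = 0.787/0.00408 = 193.
Set dx/dt = 0 with x > 0: 0.848 - 0.0327y = 0, so y* = 0.848/0.0327 = 25.9.

x* ≈ 193, y* ≈ 25.9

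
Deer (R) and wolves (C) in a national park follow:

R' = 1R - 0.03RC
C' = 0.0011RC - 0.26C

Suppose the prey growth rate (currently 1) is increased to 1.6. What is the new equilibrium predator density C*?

C* ≈ 53.3

At the interior fixed point, setting dR/dt = 0 with R > 0 fixes C* = (prey growth rate)/(RC coefficient) — independent of the other coefficients.
With the change, C* = 1.6/0.03 = 53.3; it rises from 33.3.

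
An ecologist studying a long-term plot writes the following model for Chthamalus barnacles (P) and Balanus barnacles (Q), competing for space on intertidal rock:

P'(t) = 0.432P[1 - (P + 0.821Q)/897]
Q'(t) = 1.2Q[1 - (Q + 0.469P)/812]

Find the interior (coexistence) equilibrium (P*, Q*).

P* ≈ 375, Q* ≈ 636

Setting both brackets to zero gives the nullclines P + 0.821Q = 897 and 0.469P + Q = 812.
Substituting Q = 812 - 0.469P into the first: P(1 - 0.821·0.469) = 897 - 0.821·812.
So P* = 230/0.615 = 375, and then Q* = 812 - 0.469·375 = 636.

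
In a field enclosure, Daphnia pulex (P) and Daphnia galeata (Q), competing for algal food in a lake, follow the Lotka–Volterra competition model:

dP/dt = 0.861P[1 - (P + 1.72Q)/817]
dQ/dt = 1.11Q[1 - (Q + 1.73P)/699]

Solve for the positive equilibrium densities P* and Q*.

Setting both brackets to zero gives the nullclines P + 1.72Q = 817 and 1.73P + Q = 699.
Substituting Q = 699 - 1.73P into the first: P(1 - 1.72·1.73) = 817 - 1.72·699.
So P* = -385/-1.98 = 195, and then Q* = 699 - 1.73·195 = 362.

P* ≈ 195, Q* ≈ 362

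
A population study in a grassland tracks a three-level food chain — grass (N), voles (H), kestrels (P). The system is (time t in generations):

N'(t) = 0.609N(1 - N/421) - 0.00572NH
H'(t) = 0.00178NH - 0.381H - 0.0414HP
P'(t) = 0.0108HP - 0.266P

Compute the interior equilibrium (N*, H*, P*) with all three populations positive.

N* ≈ 324, H* ≈ 24.6, P* ≈ 4.71

From dP/dt = 0: 0.0108H* = 0.266, so H* = 24.6.
From dN/dt = 0: 0.609(1 - N*/421) = 0.00572·24.6, giving N* = 421·(1 - 0.231) = 324.
From dH/dt = 0: 0.00178·324 - 0.381 = 0.0414P*, so P* = 0.195/0.0414 = 4.71.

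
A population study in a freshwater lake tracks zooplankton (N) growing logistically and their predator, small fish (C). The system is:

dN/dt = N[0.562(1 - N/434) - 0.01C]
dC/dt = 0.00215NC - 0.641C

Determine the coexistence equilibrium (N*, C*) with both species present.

N* ≈ 298, C* ≈ 17.6

From dC/dt = 0 with C > 0: 0.00215N* = 0.641, so N* = 298.
Substitute into dN/dt = 0: 0.562(1 - 298/434) = 0.01C*.
The bracket is 0.313, giving C* = 0.176/0.01 = 17.6.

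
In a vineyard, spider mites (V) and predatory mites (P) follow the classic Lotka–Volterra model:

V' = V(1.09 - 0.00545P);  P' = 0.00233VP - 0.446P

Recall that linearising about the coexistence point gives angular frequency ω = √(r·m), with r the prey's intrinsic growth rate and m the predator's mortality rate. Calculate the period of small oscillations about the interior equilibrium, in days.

T ≈ 9.01 days

Here r = 1.09 and m = 0.446, so r·m = 0.486.
ω = √0.486 = 0.697 per day, hence T = 2π/ω ≈ 9.01 days.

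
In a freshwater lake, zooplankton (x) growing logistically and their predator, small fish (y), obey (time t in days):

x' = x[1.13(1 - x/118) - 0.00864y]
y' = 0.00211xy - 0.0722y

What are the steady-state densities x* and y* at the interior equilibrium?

x* ≈ 34.2, y* ≈ 92.9

From dy/dt = 0 with y > 0: 0.00211x* = 0.0722, so x* = 34.2.
Substitute into dx/dt = 0: 1.13(1 - 34.2/118) = 0.00864y*.
The bracket is 0.71, giving y* = 0.802/0.00864 = 92.9.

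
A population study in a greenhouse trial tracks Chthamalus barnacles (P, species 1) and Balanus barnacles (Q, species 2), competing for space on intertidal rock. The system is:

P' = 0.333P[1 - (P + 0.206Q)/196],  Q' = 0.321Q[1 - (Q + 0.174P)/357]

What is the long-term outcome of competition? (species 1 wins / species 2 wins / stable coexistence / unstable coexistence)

Compare the nullcline intercepts: K1/α12 = 196/0.206 = 951 > K2 = 357; K2/α21 = 357/0.174 = 2050 > K1 = 196.
Since both inequalities hold, each species can invade when rare, so the interior equilibrium is stable.

stable coexistence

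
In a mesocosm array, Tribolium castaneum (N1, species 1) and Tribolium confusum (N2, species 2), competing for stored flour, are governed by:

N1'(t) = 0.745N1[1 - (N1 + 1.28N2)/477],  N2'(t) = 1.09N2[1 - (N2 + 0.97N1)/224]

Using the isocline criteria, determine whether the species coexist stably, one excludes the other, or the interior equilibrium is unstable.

Compare the nullcline intercepts: K1/α12 = 477/1.28 = 373 > K2 = 224; K2/α21 = 224/0.97 = 231 < K1 = 477.
Since the inequalities point opposite ways, species 1 can invade but species 2 cannot.

species 1 excludes species 2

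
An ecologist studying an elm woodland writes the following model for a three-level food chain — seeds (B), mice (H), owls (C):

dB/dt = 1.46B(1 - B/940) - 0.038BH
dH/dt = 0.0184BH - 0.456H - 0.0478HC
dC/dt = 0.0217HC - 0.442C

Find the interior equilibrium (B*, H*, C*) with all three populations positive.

From dC/dt = 0: 0.0217H* = 0.442, so H* = 20.4.
From dB/dt = 0: 1.46(1 - B*/940) = 0.038·20.4, giving B* = 940·(1 - 0.53) = 442.
From dH/dt = 0: 0.0184·442 - 0.456 = 0.0478C*, so C* = 7.67/0.0478 = 160.

B* ≈ 442, H* ≈ 20.4, C* ≈ 160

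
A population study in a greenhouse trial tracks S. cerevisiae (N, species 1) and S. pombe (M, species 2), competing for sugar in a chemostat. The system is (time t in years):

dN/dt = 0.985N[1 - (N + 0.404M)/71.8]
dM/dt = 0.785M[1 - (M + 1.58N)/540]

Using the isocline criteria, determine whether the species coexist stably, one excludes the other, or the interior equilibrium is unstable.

Compare the nullcline intercepts: K1/α12 = 71.8/0.404 = 178 < K2 = 540; K2/α21 = 540/1.58 = 342 > K1 = 71.8.
Since the inequalities point opposite ways, species 2 can invade but species 1 cannot.

species 2 excludes species 1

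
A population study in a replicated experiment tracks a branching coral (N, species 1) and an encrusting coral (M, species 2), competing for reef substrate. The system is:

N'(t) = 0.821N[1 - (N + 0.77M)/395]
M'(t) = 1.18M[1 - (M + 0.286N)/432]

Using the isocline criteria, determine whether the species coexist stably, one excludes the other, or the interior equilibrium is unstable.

Compare the nullcline intercepts: K1/α12 = 395/0.77 = 513 > K2 = 432; K2/α21 = 432/0.286 = 1510 > K1 = 395.
Since both inequalities hold, each species can invade when rare, so the interior equilibrium is stable.

stable coexistence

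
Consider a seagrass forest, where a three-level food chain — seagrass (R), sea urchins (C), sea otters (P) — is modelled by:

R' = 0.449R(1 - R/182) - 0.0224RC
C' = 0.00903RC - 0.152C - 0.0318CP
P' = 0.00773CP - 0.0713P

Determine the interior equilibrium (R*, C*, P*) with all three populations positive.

From dP/dt = 0: 0.00773C* = 0.0713, so C* = 9.22.
From dR/dt = 0: 0.449(1 - R*/182) = 0.0224·9.22, giving R* = 182·(1 - 0.46) = 98.3.
From dC/dt = 0: 0.00903·98.3 - 0.152 = 0.0318P*, so P* = 0.735/0.0318 = 23.1.

R* ≈ 98.3, C* ≈ 9.22, P* ≈ 23.1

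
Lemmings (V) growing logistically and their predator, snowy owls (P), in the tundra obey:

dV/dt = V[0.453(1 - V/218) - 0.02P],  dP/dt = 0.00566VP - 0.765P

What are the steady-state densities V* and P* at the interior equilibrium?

V* ≈ 135, P* ≈ 8.61

From dP/dt = 0 with P > 0: 0.00566V* = 0.765, so V* = 135.
Substitute into dV/dt = 0: 0.453(1 - 135/218) = 0.02P*.
The bracket is 0.38, giving P* = 0.172/0.02 = 8.61.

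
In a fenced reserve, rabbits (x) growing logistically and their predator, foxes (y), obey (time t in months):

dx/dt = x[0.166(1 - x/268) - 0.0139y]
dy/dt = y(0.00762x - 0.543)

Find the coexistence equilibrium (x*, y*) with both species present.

x* ≈ 71.3, y* ≈ 8.77

From dy/dt = 0 with y > 0: 0.00762x* = 0.543, so x* = 71.3.
Substitute into dx/dt = 0: 0.166(1 - 71.3/268) = 0.0139y*.
The bracket is 0.734, giving y* = 0.122/0.0139 = 8.77.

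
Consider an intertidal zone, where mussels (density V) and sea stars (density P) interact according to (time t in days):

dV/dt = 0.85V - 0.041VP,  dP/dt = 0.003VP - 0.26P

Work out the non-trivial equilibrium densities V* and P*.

V* ≈ 86.7, P* ≈ 20.7

Set dP/dt = 0 with P > 0: 0.003V - 0.26 = 0, so V* = 0.26/0.003 = 86.7.
Set dV/dt = 0 with V > 0: 0.85 - 0.041P = 0, so P* = 0.85/0.041 = 20.7.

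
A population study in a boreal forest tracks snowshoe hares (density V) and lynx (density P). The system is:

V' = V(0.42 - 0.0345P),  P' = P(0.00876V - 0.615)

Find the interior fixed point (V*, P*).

Set dP/dt = 0 with P > 0: 0.00876V - 0.615 = 0, so V* = 0.615/0.00876 = 70.2.
Set dV/dt = 0 with V > 0: 0.42 - 0.0345P = 0, so P* = 0.42/0.0345 = 12.2.

V* ≈ 70.2, P* ≈ 12.2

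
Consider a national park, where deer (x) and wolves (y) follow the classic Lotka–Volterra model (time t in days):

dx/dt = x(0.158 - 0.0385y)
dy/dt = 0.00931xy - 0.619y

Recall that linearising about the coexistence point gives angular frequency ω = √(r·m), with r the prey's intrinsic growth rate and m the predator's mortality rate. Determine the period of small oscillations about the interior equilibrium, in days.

T ≈ 20.1 days

Here r = 0.158 and m = 0.619, so r·m = 0.0978.
ω = √0.0978 = 0.313 per day, hence T = 2π/ω ≈ 20.1 days.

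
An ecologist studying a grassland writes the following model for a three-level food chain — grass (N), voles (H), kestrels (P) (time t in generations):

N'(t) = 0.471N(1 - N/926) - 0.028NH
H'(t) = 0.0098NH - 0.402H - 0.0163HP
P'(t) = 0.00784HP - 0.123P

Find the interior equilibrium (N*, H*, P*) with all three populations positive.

N* ≈ 62.4, H* ≈ 15.7, P* ≈ 12.8

From dP/dt = 0: 0.00784H* = 0.123, so H* = 15.7.
From dN/dt = 0: 0.471(1 - N*/926) = 0.028·15.7, giving N* = 926·(1 - 0.933) = 62.4.
From dH/dt = 0: 0.0098·62.4 - 0.402 = 0.0163P*, so P* = 0.209/0.0163 = 12.8.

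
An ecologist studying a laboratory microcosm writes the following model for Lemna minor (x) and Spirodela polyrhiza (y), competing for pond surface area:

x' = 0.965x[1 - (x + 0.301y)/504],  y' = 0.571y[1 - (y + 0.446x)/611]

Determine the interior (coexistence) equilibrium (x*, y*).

Setting both brackets to zero gives the nullclines x + 0.301y = 504 and 0.446x + y = 611.
Substituting y = 611 - 0.446x into the first: x(1 - 0.301·0.446) = 504 - 0.301·611.
So x* = 320/0.866 = 370, and then y* = 611 - 0.446·370 = 446.

x* ≈ 370, y* ≈ 446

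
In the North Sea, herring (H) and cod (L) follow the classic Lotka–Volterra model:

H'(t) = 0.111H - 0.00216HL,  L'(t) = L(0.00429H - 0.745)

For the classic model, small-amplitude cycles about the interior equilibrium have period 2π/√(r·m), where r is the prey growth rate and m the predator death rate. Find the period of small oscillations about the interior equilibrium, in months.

Here r = 0.111 and m = 0.745, so r·m = 0.0827.
ω = √0.0827 = 0.288 per month, hence T = 2π/ω ≈ 21.8 months.

T ≈ 21.8 months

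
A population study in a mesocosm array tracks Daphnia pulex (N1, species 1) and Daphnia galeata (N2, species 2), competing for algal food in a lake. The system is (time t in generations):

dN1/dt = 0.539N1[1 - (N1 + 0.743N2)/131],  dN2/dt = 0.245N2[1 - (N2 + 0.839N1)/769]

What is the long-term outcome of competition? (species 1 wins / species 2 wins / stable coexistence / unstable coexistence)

species 2 excludes species 1

Compare the nullcline intercepts: K1/α12 = 131/0.743 = 176 < K2 = 769; K2/α21 = 769/0.839 = 917 > K1 = 131.
Since the inequalities point opposite ways, species 2 can invade but species 1 cannot.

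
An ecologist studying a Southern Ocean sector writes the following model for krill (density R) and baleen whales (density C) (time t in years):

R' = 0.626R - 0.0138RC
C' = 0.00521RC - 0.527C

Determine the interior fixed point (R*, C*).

Set dC/dt = 0 with C > 0: 0.00521R - 0.527 = 0, so R* = 0.527/0.00521 = 101.
Set dR/dt = 0 with R > 0: 0.626 - 0.0138C = 0, so C* = 0.626/0.0138 = 45.4.

R* ≈ 101, C* ≈ 45.4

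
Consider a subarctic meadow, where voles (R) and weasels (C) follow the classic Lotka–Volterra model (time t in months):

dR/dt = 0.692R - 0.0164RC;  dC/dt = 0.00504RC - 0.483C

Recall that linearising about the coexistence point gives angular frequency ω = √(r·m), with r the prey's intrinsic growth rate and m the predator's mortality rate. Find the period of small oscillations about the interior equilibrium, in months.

Here r = 0.692 and m = 0.483, so r·m = 0.334.
ω = √0.334 = 0.578 per month, hence T = 2π/ω ≈ 10.9 months.

T ≈ 10.9 months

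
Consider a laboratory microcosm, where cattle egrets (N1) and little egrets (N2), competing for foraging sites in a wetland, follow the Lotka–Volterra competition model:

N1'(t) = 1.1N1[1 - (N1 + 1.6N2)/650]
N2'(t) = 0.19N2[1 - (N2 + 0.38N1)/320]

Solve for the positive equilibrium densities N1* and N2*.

N1* ≈ 352, N2* ≈ 186

Setting both brackets to zero gives the nullclines N1 + 1.6N2 = 650 and 0.38N1 + N2 = 320.
Substituting N2 = 320 - 0.38N1 into the first: N1(1 - 1.6·0.38) = 650 - 1.6·320.
So N1* = 138/0.392 = 352, and then N2* = 320 - 0.38·352 = 186.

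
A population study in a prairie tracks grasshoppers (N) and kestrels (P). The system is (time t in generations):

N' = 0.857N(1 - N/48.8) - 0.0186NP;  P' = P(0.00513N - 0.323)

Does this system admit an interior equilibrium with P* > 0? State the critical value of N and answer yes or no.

Threshold N = 63; K < 63, so no, the predator goes extinct.

The predator equation gives dP/dt > 0 only when N > 0.323/0.00513 = 63.
Without the predator, N → K = 48.8. Since 48.8 < 63, the predator cannot invade.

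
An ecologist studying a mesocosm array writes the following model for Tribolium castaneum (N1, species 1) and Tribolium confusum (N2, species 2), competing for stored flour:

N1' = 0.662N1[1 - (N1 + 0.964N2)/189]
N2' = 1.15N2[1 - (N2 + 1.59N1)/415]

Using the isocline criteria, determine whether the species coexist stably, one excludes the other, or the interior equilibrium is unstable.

Compare the nullcline intercepts: K1/α12 = 189/0.964 = 196 < K2 = 415; K2/α21 = 415/1.59 = 261 > K1 = 189.
Since the inequalities point opposite ways, species 2 can invade but species 1 cannot.

species 2 excludes species 1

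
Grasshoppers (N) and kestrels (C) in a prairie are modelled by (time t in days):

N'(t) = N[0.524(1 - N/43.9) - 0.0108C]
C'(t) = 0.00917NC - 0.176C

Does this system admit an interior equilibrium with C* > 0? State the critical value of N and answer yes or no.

Threshold N = 19.2; K > 19.2, so yes, the predator persists.

The predator equation gives dC/dt > 0 only when N > 0.176/0.00917 = 19.2.
Without the predator, N → K = 43.9. Since 43.9 > 19.2, the predator can invade and persist.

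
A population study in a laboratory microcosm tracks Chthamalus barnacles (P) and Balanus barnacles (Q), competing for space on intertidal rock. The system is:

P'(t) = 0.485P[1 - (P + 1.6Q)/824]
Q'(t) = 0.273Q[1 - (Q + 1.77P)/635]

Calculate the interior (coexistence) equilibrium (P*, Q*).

Setting both brackets to zero gives the nullclines P + 1.6Q = 824 and 1.77P + Q = 635.
Substituting Q = 635 - 1.77P into the first: P(1 - 1.6·1.77) = 824 - 1.6·635.
So P* = -192/-1.83 = 105, and then Q* = 635 - 1.77·105 = 449.

P* ≈ 105, Q* ≈ 449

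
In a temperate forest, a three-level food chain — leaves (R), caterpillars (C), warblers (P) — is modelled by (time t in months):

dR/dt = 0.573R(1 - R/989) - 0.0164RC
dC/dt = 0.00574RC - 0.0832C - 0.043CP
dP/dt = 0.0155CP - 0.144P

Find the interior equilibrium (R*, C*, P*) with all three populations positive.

From dP/dt = 0: 0.0155C* = 0.144, so C* = 9.29.
From dR/dt = 0: 0.573(1 - R*/989) = 0.0164·9.29, giving R* = 989·(1 - 0.266) = 726.
From dC/dt = 0: 0.00574·726 - 0.0832 = 0.043P*, so P* = 4.08/0.043 = 95.

R* ≈ 726, C* ≈ 9.29, P* ≈ 95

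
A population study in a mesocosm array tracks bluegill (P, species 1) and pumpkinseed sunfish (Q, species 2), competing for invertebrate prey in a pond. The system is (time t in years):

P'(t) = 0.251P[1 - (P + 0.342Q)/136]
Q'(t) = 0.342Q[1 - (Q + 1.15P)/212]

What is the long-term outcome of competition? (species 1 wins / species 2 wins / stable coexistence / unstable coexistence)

Compare the nullcline intercepts: K1/α12 = 136/0.342 = 398 > K2 = 212; K2/α21 = 212/1.15 = 184 > K1 = 136.
Since both inequalities hold, each species can invade when rare, so the interior equilibrium is stable.

stable coexistence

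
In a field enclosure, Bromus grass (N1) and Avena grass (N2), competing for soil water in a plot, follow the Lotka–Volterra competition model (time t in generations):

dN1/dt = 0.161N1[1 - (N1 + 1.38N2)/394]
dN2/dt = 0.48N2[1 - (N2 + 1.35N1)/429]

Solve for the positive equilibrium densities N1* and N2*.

N1* ≈ 229, N2* ≈ 119

Setting both brackets to zero gives the nullclines N1 + 1.38N2 = 394 and 1.35N1 + N2 = 429.
Substituting N2 = 429 - 1.35N1 into the first: N1(1 - 1.38·1.35) = 394 - 1.38·429.
So N1* = -198/-0.863 = 229, and then N2* = 429 - 1.35·229 = 119.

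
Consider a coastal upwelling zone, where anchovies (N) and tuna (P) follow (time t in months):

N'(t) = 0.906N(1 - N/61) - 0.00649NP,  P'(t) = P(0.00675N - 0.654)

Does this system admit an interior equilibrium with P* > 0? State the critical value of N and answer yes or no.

The predator equation gives dP/dt > 0 only when N > 0.654/0.00675 = 96.9.
Without the predator, N → K = 61. Since 61 < 96.9, the predator cannot invade.

Threshold N = 96.9; K < 96.9, so no, the predator goes extinct.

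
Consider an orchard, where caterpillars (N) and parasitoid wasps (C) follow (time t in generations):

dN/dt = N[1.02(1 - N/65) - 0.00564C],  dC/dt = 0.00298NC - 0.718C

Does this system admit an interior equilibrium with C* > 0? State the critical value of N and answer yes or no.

Threshold N = 241; K < 241, so no, the predator goes extinct.

The predator equation gives dC/dt > 0 only when N > 0.718/0.00298 = 241.
Without the predator, N → K = 65. Since 65 < 241, the predator cannot invade.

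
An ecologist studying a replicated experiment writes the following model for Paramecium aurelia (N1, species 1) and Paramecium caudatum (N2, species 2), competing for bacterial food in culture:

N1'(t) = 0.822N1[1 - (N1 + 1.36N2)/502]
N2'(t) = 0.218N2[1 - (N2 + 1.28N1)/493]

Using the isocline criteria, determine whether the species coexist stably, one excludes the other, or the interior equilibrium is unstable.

Compare the nullcline intercepts: K1/α12 = 502/1.36 = 369 < K2 = 493; K2/α21 = 493/1.28 = 385 < K1 = 502.
Since both are reversed, neither can invade when rare; the interior point is a saddle.

unstable coexistence (outcome depends on initial conditions)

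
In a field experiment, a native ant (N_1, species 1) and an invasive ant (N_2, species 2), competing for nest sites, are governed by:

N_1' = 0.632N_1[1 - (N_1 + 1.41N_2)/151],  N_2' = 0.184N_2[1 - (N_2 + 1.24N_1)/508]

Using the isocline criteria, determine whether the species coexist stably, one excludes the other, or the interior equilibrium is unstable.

species 2 excludes species 1

Compare the nullcline intercepts: K1/α12 = 151/1.41 = 107 < K2 = 508; K2/α21 = 508/1.24 = 410 > K1 = 151.
Since the inequalities point opposite ways, species 2 can invade but species 1 cannot.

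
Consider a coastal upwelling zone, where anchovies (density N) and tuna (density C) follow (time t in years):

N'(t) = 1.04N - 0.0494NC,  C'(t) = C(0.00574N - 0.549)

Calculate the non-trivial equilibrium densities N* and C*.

Set dC/dt = 0 with C > 0: 0.00574N - 0.549 = 0, so N* = 0.549/0.00574 = 95.6.
Set dN/dt = 0 with N > 0: 1.04 - 0.0494C = 0, so C* = 1.04/0.0494 = 21.1.

N* ≈ 95.6, C* ≈ 21.1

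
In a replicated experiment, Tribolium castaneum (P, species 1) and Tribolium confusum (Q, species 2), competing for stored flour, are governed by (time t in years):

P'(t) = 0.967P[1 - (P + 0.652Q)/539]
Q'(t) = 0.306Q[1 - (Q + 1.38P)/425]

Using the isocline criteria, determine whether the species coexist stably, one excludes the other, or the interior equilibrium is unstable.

species 1 excludes species 2

Compare the nullcline intercepts: K1/α12 = 539/0.652 = 827 > K2 = 425; K2/α21 = 425/1.38 = 308 < K1 = 539.
Since the inequalities point opposite ways, species 1 can invade but species 2 cannot.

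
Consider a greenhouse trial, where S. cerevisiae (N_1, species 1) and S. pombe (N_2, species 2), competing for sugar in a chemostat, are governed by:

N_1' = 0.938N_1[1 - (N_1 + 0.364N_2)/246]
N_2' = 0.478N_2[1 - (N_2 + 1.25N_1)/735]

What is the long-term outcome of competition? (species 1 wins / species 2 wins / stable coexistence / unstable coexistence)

Compare the nullcline intercepts: K1/α12 = 246/0.364 = 676 < K2 = 735; K2/α21 = 735/1.25 = 588 > K1 = 246.
Since the inequalities point opposite ways, species 2 can invade but species 1 cannot.

species 2 excludes species 1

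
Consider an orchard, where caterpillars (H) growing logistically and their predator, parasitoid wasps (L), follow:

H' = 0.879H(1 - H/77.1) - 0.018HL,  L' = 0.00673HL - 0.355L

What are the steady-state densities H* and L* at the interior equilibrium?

From dL/dt = 0 with L > 0: 0.00673H* = 0.355, so H* = 52.7.
Substitute into dH/dt = 0: 0.879(1 - 52.7/77.1) = 0.018L*.
The bracket is 0.316, giving L* = 0.278/0.018 = 15.4.

H* ≈ 52.7, L* ≈ 15.4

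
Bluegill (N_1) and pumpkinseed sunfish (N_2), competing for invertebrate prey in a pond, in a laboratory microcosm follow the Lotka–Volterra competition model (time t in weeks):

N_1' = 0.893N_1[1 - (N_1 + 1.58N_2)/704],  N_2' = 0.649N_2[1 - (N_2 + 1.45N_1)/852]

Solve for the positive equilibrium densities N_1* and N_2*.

N_1* ≈ 497, N_2* ≈ 131

Setting both brackets to zero gives the nullclines N_1 + 1.58N_2 = 704 and 1.45N_1 + N_2 = 852.
Substituting N_2 = 852 - 1.45N_1 into the first: N_1(1 - 1.58·1.45) = 704 - 1.58·852.
So N_1* = -642/-1.29 = 497, and then N_2* = 852 - 1.45·497 = 131.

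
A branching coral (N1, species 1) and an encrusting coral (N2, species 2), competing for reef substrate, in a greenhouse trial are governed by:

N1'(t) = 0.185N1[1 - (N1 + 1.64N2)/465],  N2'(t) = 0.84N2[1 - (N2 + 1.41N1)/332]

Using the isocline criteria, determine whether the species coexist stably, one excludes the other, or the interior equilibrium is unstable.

unstable coexistence (outcome depends on initial conditions)

Compare the nullcline intercepts: K1/α12 = 465/1.64 = 284 < K2 = 332; K2/α21 = 332/1.41 = 235 < K1 = 465.
Since both are reversed, neither can invade when rare; the interior point is a saddle.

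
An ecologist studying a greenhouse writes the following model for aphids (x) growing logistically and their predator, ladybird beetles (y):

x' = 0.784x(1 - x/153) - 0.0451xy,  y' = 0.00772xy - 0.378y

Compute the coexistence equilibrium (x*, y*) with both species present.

From dy/dt = 0 with y > 0: 0.00772x* = 0.378, so x* = 49.
Substitute into dx/dt = 0: 0.784(1 - 49/153) = 0.0451y*.
The bracket is 0.68, giving y* = 0.533/0.0451 = 11.8.

x* ≈ 49, y* ≈ 11.8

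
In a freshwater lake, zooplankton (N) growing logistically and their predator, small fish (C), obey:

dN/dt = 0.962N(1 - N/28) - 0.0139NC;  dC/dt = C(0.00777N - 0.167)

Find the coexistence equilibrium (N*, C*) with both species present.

From dC/dt = 0 with C > 0: 0.00777N* = 0.167, so N* = 21.5.
Substitute into dN/dt = 0: 0.962(1 - 21.5/28) = 0.0139C*.
The bracket is 0.232, giving C* = 0.224/0.0139 = 16.1.

N* ≈ 21.5, C* ≈ 16.1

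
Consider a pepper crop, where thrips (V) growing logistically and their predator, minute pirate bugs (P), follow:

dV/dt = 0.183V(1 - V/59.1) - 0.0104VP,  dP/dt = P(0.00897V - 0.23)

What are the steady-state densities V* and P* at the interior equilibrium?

V* ≈ 25.6, P* ≈ 9.96

From dP/dt = 0 with P > 0: 0.00897V* = 0.23, so V* = 25.6.
Substitute into dV/dt = 0: 0.183(1 - 25.6/59.1) = 0.0104P*.
The bracket is 0.566, giving P* = 0.104/0.0104 = 9.96.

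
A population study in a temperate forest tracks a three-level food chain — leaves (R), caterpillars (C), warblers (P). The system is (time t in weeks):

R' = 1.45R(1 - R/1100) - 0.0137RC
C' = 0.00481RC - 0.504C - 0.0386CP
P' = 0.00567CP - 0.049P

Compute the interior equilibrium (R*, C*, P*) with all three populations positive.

From dP/dt = 0: 0.00567C* = 0.049, so C* = 8.64.
From dR/dt = 0: 1.45(1 - R*/1100) = 0.0137·8.64, giving R* = 1100·(1 - 0.0817) = 1010.
From dC/dt = 0: 0.00481·1010 - 0.504 = 0.0386P*, so P* = 4.35/0.0386 = 113.

R* ≈ 1010, C* ≈ 8.64, P* ≈ 113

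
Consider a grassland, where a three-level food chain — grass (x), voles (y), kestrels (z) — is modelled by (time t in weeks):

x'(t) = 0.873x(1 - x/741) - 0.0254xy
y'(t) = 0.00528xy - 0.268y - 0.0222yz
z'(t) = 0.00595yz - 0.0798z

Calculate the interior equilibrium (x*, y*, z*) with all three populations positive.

From dz/dt = 0: 0.00595y* = 0.0798, so y* = 13.4.
From dx/dt = 0: 0.873(1 - x*/741) = 0.0254·13.4, giving x* = 741·(1 - 0.39) = 452.
From dy/dt = 0: 0.00528·452 - 0.268 = 0.0222z*, so z* = 2.12/0.0222 = 95.4.

x* ≈ 452, y* ≈ 13.4, z* ≈ 95.4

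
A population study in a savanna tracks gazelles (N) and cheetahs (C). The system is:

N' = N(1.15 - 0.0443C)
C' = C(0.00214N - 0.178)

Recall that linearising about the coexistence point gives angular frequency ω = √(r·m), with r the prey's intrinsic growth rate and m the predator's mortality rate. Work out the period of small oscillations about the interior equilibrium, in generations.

Here r = 1.15 and m = 0.178, so r·m = 0.205.
ω = √0.205 = 0.452 per generation, hence T = 2π/ω ≈ 13.9 generations.

T ≈ 13.9 generations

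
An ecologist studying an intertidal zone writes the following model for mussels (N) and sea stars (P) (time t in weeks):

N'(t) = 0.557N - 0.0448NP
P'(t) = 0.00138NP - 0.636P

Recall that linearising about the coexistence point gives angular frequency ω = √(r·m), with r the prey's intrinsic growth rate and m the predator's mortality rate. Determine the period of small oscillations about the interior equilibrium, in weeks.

Here r = 0.557 and m = 0.636, so r·m = 0.354.
ω = √0.354 = 0.595 per week, hence T = 2π/ω ≈ 10.6 weeks.

T ≈ 10.6 weeks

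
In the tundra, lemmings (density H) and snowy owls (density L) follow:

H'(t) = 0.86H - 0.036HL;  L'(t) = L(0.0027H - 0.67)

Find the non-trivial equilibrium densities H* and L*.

H* ≈ 248, L* ≈ 23.9

Set dL/dt = 0 with L > 0: 0.0027H - 0.67 = 0, so H* = 0.67/0.0027 = 248.
Set dH/dt = 0 with H > 0: 0.86 - 0.036L = 0, so L* = 0.86/0.036 = 23.9.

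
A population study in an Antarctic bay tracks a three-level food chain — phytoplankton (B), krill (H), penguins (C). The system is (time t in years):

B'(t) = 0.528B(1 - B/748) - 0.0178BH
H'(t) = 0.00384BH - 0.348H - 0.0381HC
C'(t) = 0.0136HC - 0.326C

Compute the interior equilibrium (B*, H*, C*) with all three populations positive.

B* ≈ 144, H* ≈ 24, C* ≈ 5.33

From dC/dt = 0: 0.0136H* = 0.326, so H* = 24.
From dB/dt = 0: 0.528(1 - B*/748) = 0.0178·24, giving B* = 748·(1 - 0.808) = 144.
From dH/dt = 0: 0.00384·144 - 0.348 = 0.0381C*, so C* = 0.203/0.0381 = 5.33.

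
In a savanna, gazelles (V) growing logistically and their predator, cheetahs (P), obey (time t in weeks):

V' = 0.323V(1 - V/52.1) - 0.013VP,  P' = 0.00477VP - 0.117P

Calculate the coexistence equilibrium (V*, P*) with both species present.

From dP/dt = 0 with P > 0: 0.00477V* = 0.117, so V* = 24.5.
Substitute into dV/dt = 0: 0.323(1 - 24.5/52.1) = 0.013P*.
The bracket is 0.529, giving P* = 0.171/0.013 = 13.1.

V* ≈ 24.5, P* ≈ 13.1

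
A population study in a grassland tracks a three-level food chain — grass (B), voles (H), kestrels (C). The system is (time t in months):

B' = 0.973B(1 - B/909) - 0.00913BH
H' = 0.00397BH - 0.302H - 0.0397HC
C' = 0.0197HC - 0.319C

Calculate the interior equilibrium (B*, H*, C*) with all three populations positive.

From dC/dt = 0: 0.0197H* = 0.319, so H* = 16.2.
From dB/dt = 0: 0.973(1 - B*/909) = 0.00913·16.2, giving B* = 909·(1 - 0.152) = 771.
From dH/dt = 0: 0.00397·771 - 0.302 = 0.0397C*, so C* = 2.76/0.0397 = 69.5.

B* ≈ 771, H* ≈ 16.2, C* ≈ 69.5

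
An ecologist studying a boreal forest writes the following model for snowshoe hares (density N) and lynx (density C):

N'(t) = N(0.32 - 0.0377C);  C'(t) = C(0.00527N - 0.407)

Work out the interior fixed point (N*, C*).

N* ≈ 77.2, C* ≈ 8.49

Set dC/dt = 0 with C > 0: 0.00527N - 0.407 = 0, so N* = 0.407/0.00527 = 77.2.
Set dN/dt = 0 with N > 0: 0.32 - 0.0377C = 0, so C* = 0.32/0.0377 = 8.49.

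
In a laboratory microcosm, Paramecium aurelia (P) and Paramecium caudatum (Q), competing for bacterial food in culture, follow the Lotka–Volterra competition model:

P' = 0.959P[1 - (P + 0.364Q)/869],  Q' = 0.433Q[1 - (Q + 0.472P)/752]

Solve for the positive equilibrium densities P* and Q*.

P* ≈ 719, Q* ≈ 413

Setting both brackets to zero gives the nullclines P + 0.364Q = 869 and 0.472P + Q = 752.
Substituting Q = 752 - 0.472P into the first: P(1 - 0.364·0.472) = 869 - 0.364·752.
So P* = 595/0.828 = 719, and then Q* = 752 - 0.472·719 = 413.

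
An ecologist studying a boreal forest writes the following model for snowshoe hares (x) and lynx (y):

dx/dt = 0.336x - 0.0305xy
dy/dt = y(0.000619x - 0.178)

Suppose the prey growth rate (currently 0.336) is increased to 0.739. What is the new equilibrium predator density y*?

y* ≈ 24.2

At the interior fixed point, setting dx/dt = 0 with x > 0 fixes y* = (prey growth rate)/(xy coefficient) — independent of the other coefficients.
With the change, y* = 0.739/0.0305 = 24.2; it rises from 11.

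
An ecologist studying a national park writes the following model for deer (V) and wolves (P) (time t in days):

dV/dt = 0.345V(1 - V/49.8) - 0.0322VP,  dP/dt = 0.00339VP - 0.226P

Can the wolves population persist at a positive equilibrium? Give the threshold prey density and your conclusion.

Threshold V = 66.7; K < 66.7, so no, the predator goes extinct.

The predator equation gives dP/dt > 0 only when V > 0.226/0.00339 = 66.7.
Without the predator, V → K = 49.8. Since 49.8 < 66.7, the predator cannot invade.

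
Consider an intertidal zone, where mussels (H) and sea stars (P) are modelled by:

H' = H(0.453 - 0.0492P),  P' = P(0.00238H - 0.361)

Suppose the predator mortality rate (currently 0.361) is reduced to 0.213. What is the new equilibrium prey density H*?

H* ≈ 89.5

At the interior fixed point, setting dP/dt = 0 with P > 0 fixes H* = (predator death rate)/(HP coefficient) — independent of the other coefficients.
With the change, H* = 0.213/0.00238 = 89.5; it falls from 152.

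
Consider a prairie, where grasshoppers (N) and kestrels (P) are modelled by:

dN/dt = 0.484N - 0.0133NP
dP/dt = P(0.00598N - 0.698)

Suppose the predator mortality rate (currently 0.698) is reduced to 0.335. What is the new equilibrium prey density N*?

N* ≈ 56

At the interior fixed point, setting dP/dt = 0 with P > 0 fixes N* = (predator death rate)/(NP coefficient) — independent of the other coefficients.
With the change, N* = 0.335/0.00598 = 56; it falls from 117.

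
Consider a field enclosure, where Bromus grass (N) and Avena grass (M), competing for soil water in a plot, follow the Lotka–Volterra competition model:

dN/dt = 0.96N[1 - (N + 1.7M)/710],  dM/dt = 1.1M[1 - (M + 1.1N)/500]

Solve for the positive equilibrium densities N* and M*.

Setting both brackets to zero gives the nullclines N + 1.7M = 710 and 1.1N + M = 500.
Substituting M = 500 - 1.1N into the first: N(1 - 1.7·1.1) = 710 - 1.7·500.
So N* = -140/-0.87 = 161, and then M* = 500 - 1.1·161 = 323.

N* ≈ 161, M* ≈ 323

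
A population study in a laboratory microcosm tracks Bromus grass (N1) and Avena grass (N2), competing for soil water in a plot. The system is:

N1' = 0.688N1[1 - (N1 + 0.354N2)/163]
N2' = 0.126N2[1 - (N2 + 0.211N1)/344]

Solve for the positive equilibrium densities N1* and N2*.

N1* ≈ 44.6, N2* ≈ 335

Setting both brackets to zero gives the nullclines N1 + 0.354N2 = 163 and 0.211N1 + N2 = 344.
Substituting N2 = 344 - 0.211N1 into the first: N1(1 - 0.354·0.211) = 163 - 0.354·344.
So N1* = 41.2/0.925 = 44.6, and then N2* = 344 - 0.211·44.6 = 335.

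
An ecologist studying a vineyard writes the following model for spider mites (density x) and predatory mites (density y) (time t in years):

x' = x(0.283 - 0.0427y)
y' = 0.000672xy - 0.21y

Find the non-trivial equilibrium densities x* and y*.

Set dy/dt = 0 with y > 0: 0.000672x - 0.21 = 0, so x* = 0.21/0.000672 = 312.
Set dx/dt = 0 with x > 0: 0.283 - 0.0427y = 0, so y* = 0.283/0.0427 = 6.63.

x* ≈ 312, y* ≈ 6.63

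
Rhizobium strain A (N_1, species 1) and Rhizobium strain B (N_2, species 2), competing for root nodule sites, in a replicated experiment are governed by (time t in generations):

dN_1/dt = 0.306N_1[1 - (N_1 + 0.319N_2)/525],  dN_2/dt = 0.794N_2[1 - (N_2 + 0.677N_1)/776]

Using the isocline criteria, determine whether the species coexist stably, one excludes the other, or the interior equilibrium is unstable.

Compare the nullcline intercepts: K1/α12 = 525/0.319 = 1650 > K2 = 776; K2/α21 = 776/0.677 = 1150 > K1 = 525.
Since both inequalities hold, each species can invade when rare, so the interior equilibrium is stable.

stable coexistence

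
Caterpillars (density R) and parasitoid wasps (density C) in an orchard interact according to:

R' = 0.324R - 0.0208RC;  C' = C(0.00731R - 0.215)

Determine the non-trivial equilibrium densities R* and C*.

Set dC/dt = 0 with C > 0: 0.00731R - 0.215 = 0, so R* = 0.215/0.00731 = 29.4.
Set dR/dt = 0 with R > 0: 0.324 - 0.0208C = 0, so C* = 0.324/0.0208 = 15.6.

R* ≈ 29.4, C* ≈ 15.6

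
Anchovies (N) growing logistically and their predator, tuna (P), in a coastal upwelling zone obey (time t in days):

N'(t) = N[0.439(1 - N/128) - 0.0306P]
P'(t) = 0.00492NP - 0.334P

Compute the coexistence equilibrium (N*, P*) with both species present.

N* ≈ 67.9, P* ≈ 6.74

From dP/dt = 0 with P > 0: 0.00492N* = 0.334, so N* = 67.9.
Substitute into dN/dt = 0: 0.439(1 - 67.9/128) = 0.0306P*.
The bracket is 0.47, giving P* = 0.206/0.0306 = 6.74.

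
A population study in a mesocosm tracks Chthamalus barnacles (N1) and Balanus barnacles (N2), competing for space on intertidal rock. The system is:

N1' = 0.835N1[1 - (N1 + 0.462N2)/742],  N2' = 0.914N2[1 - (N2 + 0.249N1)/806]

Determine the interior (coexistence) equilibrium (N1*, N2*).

N1* ≈ 418, N2* ≈ 702

Setting both brackets to zero gives the nullclines N1 + 0.462N2 = 742 and 0.249N1 + N2 = 806.
Substituting N2 = 806 - 0.249N1 into the first: N1(1 - 0.462·0.249) = 742 - 0.462·806.
So N1* = 370/0.885 = 418, and then N2* = 806 - 0.249·418 = 702.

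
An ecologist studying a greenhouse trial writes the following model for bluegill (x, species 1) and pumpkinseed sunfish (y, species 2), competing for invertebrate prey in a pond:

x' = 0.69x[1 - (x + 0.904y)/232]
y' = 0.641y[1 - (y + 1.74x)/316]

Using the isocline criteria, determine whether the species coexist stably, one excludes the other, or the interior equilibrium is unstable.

Compare the nullcline intercepts: K1/α12 = 232/0.904 = 257 < K2 = 316; K2/α21 = 316/1.74 = 182 < K1 = 232.
Since both are reversed, neither can invade when rare; the interior point is a saddle.

unstable coexistence (outcome depends on initial conditions)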